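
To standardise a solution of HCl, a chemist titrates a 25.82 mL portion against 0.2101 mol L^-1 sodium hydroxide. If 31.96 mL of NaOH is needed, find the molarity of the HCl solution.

0.260 M

n(NaOH) delivered = 0.2101 x 0.03196 = 0.006715 mol.
For a 1:1 reaction, n(HCl) = 0.006715 mol.
[HCl] = 0.006715 mol / 0.02582 L = 0.260 M.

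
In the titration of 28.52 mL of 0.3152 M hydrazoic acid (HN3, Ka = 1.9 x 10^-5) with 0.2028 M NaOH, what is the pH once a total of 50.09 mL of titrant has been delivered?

n(acid) = 0.3152 x 0.02852 = 0.008990 mol; n(NaOH) added = 0.2028 x 0.05009 = 0.01016 mol.
Base is in excess by 0.01016 - 0.008990 = 0.001169 mol in a total volume of 0.07861 L.
[OH^-] = 0.001169/0.07861 = 0.01487 M, so pOH = 1.83 and pH = 14.00 - 1.83 = 12.17.

12.17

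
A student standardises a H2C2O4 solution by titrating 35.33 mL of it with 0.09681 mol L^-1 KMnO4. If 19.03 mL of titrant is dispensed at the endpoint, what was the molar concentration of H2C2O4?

n(KMnO4) = 0.09681 x 0.01903 = 0.001842 mol.
From the balanced equation, 2 mol KMnO4 reacts with 5 mol H2C2O4, so n(H2C2O4) = 0.001842 x 5/2 = 0.004606 mol.
[H2C2O4] = 0.004606 / 0.03533 L = 0.130 M.

0.130 M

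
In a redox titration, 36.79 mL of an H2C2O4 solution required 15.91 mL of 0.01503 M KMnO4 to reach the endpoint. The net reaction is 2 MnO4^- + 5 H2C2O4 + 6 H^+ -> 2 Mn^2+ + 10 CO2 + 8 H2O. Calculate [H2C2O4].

n(KMnO4) = 0.01503 x 0.01591 = 0.0002391 mol.
From the balanced equation, 2 mol KMnO4 reacts with 5 mol H2C2O4, so n(H2C2O4) = 0.0002391 x 5/2 = 0.0005978 mol.
[H2C2O4] = 0.0005978 / 0.03679 L = 0.0162 M.

0.0162 M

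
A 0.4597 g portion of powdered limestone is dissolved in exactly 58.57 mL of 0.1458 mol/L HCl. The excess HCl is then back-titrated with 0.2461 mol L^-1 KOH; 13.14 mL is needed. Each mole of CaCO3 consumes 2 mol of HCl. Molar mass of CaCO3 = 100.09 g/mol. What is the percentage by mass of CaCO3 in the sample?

57.8%

Total n(HCl) added = 0.1458 x 0.05857 = 0.008540 mol.
n(KOH) used = 0.2461 x 0.01314 = 0.003234 mol, which equals the excess n(HCl).
So n(HCl) consumed by the sample = 0.008540 - 0.003234 = 0.005306 mol.
n(CaCO3) = 0.005306 / 2 = 0.002653 mol.
mass CaCO3 = 0.002653 x 100.09 = 0.2655 g, so %CaCO3 = 0.2655/0.4597 x 100 = 57.8%.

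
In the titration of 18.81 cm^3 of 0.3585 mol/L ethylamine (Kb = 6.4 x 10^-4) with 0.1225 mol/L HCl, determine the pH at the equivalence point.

5.92

n(C2H5NH2) = 0.3585 x 0.01881 = 0.006743 mol; V(HCl) at equivalence = 0.006743/0.1225 = 0.05505 L.
At equivalence the base is fully converted to C2H5NH3+; total volume = 0.07386 L, so [C2H5NH3+] = 0.006743/0.07386 = 0.09130 M.
Ka(C2H5NH3+) = Kw/Kb = 1.0e-14 / 6.4 x 10^-4 = 1.56e-11.
[H^+] = sqrt(Ka x [C2H5NH3+]) = sqrt(1.56e-11 x 0.09130) = 1.19e-6 M.
pH = -log(1.19e-6) = 5.92.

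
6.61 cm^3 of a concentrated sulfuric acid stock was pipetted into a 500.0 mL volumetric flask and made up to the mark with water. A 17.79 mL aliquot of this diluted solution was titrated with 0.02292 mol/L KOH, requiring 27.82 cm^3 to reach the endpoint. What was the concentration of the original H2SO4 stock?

n(KOH) = 0.02292 x 0.02782 = 0.0006376 mol.
n(H2SO4) in the aliquot = 0.0006376 x 1/2 = 0.0003188 mol.
[diluted H2SO4] = 0.0003188 / 0.01779 = 0.01792 M.
Dilution factor = 500.0/6.610 = 75.64, so [stock] = 0.01792 x 75.64 = 1.36 M.

1.36 M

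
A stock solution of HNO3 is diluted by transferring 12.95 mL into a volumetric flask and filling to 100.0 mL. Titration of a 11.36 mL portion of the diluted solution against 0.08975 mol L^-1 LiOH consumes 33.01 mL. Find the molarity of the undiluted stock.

2.01 M

n(LiOH) = 0.08975 x 0.03301 = 0.002963 mol.
n(HNO3) in the aliquot = 0.002963 mol.
[diluted HNO3] = 0.002963 / 0.01136 = 0.2608 M.
Dilution factor = 100.0/12.95 = 7.722, so [stock] = 0.2608 x 7.722 = 2.01 M.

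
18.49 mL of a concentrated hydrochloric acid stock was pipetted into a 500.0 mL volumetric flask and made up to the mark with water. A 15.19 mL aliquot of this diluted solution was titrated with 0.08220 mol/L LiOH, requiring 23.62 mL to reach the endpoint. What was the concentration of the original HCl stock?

n(LiOH) = 0.08220 x 0.02362 = 0.001942 mol.
n(HCl) in the aliquot = 0.001942 mol.
[diluted HCl] = 0.001942 / 0.01519 = 0.1278 M.
Dilution factor = 500.0/18.49 = 27.04, so [stock] = 0.1278 x 27.04 = 3.46 M.

3.46 M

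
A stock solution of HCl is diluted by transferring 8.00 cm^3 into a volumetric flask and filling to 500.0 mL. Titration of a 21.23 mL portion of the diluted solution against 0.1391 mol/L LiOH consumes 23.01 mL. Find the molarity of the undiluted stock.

n(LiOH) = 0.1391 x 0.02301 = 0.003201 mol.
n(HCl) in the aliquot = 0.003201 mol.
[diluted HCl] = 0.003201 / 0.02123 = 0.1508 M.
Dilution factor = 500.0/8.000 = 62.50, so [stock] = 0.1508 x 62.50 = 9.42 M.

9.42 M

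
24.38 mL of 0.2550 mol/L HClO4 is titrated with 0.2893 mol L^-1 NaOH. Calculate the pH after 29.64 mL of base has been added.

n(acid) = 0.2550 x 0.02438 = 0.006217 mol; n(NaOH) added = 0.2893 x 0.02964 = 0.008575 mol.
Base is in excess by 0.008575 - 0.006217 = 0.002358 mol in a total volume of 0.05402 L.
[OH^-] = 0.002358/0.05402 = 0.04365 M, so pOH = 1.36 and pH = 14.00 - 1.36 = 12.64.

12.64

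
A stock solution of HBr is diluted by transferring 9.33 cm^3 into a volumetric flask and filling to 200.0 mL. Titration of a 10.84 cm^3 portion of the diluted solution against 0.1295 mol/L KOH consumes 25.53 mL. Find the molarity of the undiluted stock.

n(KOH) = 0.1295 x 0.02553 = 0.003306 mol.
n(HBr) in the aliquot = 0.003306 mol.
[diluted HBr] = 0.003306 / 0.01084 = 0.3050 M.
Dilution factor = 200.0/9.330 = 21.44, so [stock] = 0.3050 x 21.44 = 6.54 M.

6.54 M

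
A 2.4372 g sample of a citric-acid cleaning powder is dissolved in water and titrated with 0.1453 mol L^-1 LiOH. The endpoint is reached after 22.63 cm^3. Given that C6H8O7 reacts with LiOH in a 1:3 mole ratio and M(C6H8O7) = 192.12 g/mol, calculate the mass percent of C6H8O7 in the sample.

n(LiOH) = 0.1453 x 0.02263 = 0.003288 mol.
n(C6H8O7) = 0.003288 / 3 = 0.001096 mol.
mass of C6H8O7 = 0.001096 x 192.12 = 0.2106 g.
% purity = 0.2106 / 2.4372 x 100 = 8.64%.

8.64%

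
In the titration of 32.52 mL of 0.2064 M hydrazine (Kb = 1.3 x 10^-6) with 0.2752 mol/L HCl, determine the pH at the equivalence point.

4.52

n(N2H4) = 0.2064 x 0.03252 = 0.006712 mol; V(HCl) at equivalence = 0.006712/0.2752 = 0.02439 L.
At equivalence the base is fully converted to N2H5+; total volume = 0.05691 L, so [N2H5+] = 0.006712/0.05691 = 0.1179 M.
Ka(N2H5+) = Kw/Kb = 1.0e-14 / 1.3 x 10^-6 = 7.69e-9.
[H^+] = sqrt(Ka x [N2H5+]) = sqrt(7.69e-9 x 0.1179) = 3.01e-5 M.
pH = -log(3.01e-5) = 4.52.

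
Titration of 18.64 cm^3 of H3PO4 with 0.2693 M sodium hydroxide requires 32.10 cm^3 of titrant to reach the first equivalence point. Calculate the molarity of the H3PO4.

0.464 M

n(NaOH) = 0.2693 x 0.03210 = 0.008645 mol.
At the first equivalence point, 1 mol OH^- react per mol H3PO4, so n(H3PO4) = 0.008645 / 1 = 0.008645 mol.
[H3PO4] = 0.008645 / 0.01864 L = 0.464 M.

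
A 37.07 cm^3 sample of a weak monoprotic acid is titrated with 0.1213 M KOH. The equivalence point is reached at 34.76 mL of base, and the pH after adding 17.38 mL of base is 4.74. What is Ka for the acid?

17.38 mL is half of the equivalence volume, so this is the half-equivalence point where [HA] = [A^-].
At half-equivalence pH = pKa, so pKa = 4.74.
Ka = 10^(-4.74) = 1.8 x 10^-5.

1.8 x 10^-5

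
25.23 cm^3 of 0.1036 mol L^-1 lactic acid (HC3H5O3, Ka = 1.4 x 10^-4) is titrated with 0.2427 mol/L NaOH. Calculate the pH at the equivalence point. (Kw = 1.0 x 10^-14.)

n(HC3H5O3) = 0.1036 x 0.02523 = 0.002614 mol; V(NaOH) at equivalence = 0.002614/0.2427 = 0.01077 L.
At equivalence all the acid is converted to C3H5O3-; total volume = 0.02523 + 0.01077 = 0.03600 L, so [C3H5O3-] = 0.002614/0.03600 = 0.07261 M.
Kb = Kw/Ka = 1.0e-14 / 1.4 x 10^-4 = 7.14e-11.
[OH^-] = sqrt(Kb x [C3H5O3-]) = sqrt(7.14e-11 x 0.07261) = 2.28e-6 M.
pOH = 5.64, so pH = 14.00 - 5.64 = 8.36.

8.36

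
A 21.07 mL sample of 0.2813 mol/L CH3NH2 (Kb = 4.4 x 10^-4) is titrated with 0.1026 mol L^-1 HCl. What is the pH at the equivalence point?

n(CH3NH2) = 0.2813 x 0.02107 = 0.005927 mol; V(HCl) at equivalence = 0.005927/0.1026 = 0.05777 L.
At equivalence the base is fully converted to CH3NH3+; total volume = 0.07884 L, so [CH3NH3+] = 0.005927/0.07884 = 0.07518 M.
Ka(CH3NH3+) = Kw/Kb = 1.0e-14 / 4.4 x 10^-4 = 2.27e-11.
[H^+] = sqrt(Ka x [CH3NH3+]) = sqrt(2.27e-11 x 0.07518) = 1.31e-6 M.
pH = -log(1.31e-6) = 5.88.

5.88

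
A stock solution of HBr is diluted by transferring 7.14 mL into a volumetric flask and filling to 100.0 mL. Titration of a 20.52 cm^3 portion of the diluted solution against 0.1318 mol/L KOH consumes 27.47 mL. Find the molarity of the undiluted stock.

2.47 M

n(KOH) = 0.1318 x 0.02747 = 0.003621 mol.
n(HBr) in the aliquot = 0.003621 mol.
[diluted HBr] = 0.003621 / 0.02052 = 0.1764 M.
Dilution factor = 100.0/7.140 = 14.01, so [stock] = 0.1764 x 14.01 = 2.47 M.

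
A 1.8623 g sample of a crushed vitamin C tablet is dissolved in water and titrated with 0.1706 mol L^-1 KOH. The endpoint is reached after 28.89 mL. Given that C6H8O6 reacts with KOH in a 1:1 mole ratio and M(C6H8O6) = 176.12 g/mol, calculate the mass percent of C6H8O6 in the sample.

46.6%

n(KOH) = 0.1706 x 0.02889 = 0.004929 mol.
n(C6H8O6) = 0.004929 / 1 = 0.004929 mol.
mass of C6H8O6 = 0.004929 x 176.12 = 0.8680 g.
% purity = 0.8680 / 1.8623 x 100 = 46.6%.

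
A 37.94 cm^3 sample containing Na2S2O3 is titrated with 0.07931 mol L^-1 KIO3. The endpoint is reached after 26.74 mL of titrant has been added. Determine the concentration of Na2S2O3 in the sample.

n(KIO3) = 0.07931 x 0.02674 = 0.002121 mol.
From the balanced equation, 1 mol KIO3 reacts with 6 mol Na2S2O3, so n(Na2S2O3) = 0.002121 x 6/1 = 0.01272 mol.
[Na2S2O3] = 0.01272 / 0.03794 L = 0.335 M.

0.335 M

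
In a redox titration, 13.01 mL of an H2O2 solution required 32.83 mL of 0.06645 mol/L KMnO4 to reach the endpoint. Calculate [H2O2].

0.419 M

n(KMnO4) = 0.06645 x 0.03283 = 0.002182 mol.
From the balanced equation, 2 mol KMnO4 reacts with 5 mol H2O2, so n(H2O2) = 0.002182 x 5/2 = 0.005454 mol.
[H2O2] = 0.005454 / 0.01301 L = 0.419 M.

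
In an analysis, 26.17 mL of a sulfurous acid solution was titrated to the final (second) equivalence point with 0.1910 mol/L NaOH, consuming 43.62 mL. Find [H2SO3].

n(NaOH) = 0.1910 x 0.04362 = 0.008331 mol.
At the final (second) equivalence point, 2 mol OH^- react per mol H2SO3, so n(H2SO3) = 0.008331 / 2 = 0.004166 mol.
[H2SO3] = 0.004166 / 0.02617 L = 0.159 M.

0.159 M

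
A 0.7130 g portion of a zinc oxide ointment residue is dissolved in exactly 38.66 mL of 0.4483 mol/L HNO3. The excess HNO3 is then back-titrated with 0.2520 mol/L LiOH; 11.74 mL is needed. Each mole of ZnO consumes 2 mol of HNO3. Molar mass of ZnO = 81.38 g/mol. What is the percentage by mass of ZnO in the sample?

82.0%

Total n(HNO3) added = 0.4483 x 0.03866 = 0.01733 mol.
n(LiOH) used = 0.2520 x 0.01174 = 0.002958 mol, which equals the excess n(HNO3).
So n(HNO3) consumed by the sample = 0.01733 - 0.002958 = 0.01437 mol.
n(ZnO) = 0.01437 / 2 = 0.007186 mol.
mass ZnO = 0.007186 x 81.38 = 0.5848 g, so %ZnO = 0.5848/0.7130 x 100 = 82.0%.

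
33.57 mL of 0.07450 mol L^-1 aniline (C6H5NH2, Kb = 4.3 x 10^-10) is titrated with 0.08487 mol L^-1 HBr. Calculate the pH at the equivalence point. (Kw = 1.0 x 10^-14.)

n(C6H5NH2) = 0.07450 x 0.03357 = 0.002501 mol; V(HBr) at equivalence = 0.002501/0.08487 = 0.02947 L.
At equivalence the base is fully converted to C6H5NH3+; total volume = 0.06304 L, so [C6H5NH3+] = 0.002501/0.06304 = 0.03967 M.
Ka(C6H5NH3+) = Kw/Kb = 1.0e-14 / 4.3 x 10^-10 = 2.33e-5.
[H^+] = sqrt(Ka x [C6H5NH3+]) = sqrt(2.33e-5 x 0.03967) = 0.000961 M.
pH = -log(0.000961) = 3.02.

3.02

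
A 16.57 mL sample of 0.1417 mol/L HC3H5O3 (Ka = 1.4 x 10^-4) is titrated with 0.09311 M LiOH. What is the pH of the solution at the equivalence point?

n(HC3H5O3) = 0.1417 x 0.01657 = 0.002348 mol; V(LiOH) at equivalence = 0.002348/0.09311 = 0.02522 L.
At equivalence all the acid is converted to C3H5O3-; total volume = 0.01657 + 0.02522 = 0.04179 L, so [C3H5O3-] = 0.002348/0.04179 = 0.05619 M.
Kb = Kw/Ka = 1.0e-14 / 1.4 x 10^-4 = 7.14e-11.
[OH^-] = sqrt(Kb x [C3H5O3-]) = sqrt(7.14e-11 x 0.05619) = 2.00e-6 M.
pOH = 5.70, so pH = 14.00 - 5.70 = 8.30.

8.30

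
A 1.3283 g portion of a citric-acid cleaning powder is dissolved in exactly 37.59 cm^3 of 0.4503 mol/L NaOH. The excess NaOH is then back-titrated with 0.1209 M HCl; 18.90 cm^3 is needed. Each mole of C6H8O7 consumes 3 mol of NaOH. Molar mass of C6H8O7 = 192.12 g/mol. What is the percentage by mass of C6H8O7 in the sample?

Total n(NaOH) added = 0.4503 x 0.03759 = 0.01693 mol.
n(HCl) used = 0.1209 x 0.01890 = 0.002285 mol, which equals the excess n(NaOH).
So n(NaOH) consumed by the sample = 0.01693 - 0.002285 = 0.01464 mol.
n(C6H8O7) = 0.01464 / 3 = 0.004881 mol.
mass C6H8O7 = 0.004881 x 192.12 = 0.9377 g, so %C6H8O7 = 0.9377/1.3283 x 100 = 70.6%.

70.6%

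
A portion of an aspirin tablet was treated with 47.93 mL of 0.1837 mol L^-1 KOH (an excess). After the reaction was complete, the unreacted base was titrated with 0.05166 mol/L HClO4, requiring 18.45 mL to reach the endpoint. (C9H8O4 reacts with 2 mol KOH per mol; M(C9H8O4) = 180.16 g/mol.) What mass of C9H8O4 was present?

Total n(KOH) added = 0.1837 x 0.04793 = 0.008805 mol.
n(HClO4) used = 0.05166 x 0.01845 = 0.0009531 mol, which equals the excess n(KOH).
So n(KOH) consumed by the sample = 0.008805 - 0.0009531 = 0.007852 mol.
n(C9H8O4) = 0.007852 / 2 = 0.003926 mol.
mass = 0.003926 mol x 180.16 g/mol = 0.707 g.

0.707 g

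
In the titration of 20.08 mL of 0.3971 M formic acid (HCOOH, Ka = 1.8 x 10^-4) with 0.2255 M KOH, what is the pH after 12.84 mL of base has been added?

3.50

Initial n(HCOOH) = 0.3971 x 0.02008 = 0.007974 mol.
n(KOH) added = 0.2255 x 0.01284 = 0.002895 mol, converting that many moles of HCOOH to HCOO-.
Remaining n(HCOOH) = 0.005078 mol; n(HCOO-) = 0.002895 mol.
By Henderson-Hasselbalch, pH = pKa + log([A^-]/[HA]) = 3.74 + log(0.002895/0.005078) = 3.74 + (-0.24) = 3.50.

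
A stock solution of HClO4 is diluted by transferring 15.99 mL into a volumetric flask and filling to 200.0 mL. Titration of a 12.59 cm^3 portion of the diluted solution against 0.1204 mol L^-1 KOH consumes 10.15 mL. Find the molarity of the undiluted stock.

1.21 M

n(KOH) = 0.1204 x 0.01015 = 0.001222 mol.
n(HClO4) in the aliquot = 0.001222 mol.
[diluted HClO4] = 0.001222 / 0.01259 = 0.09707 M.
Dilution factor = 200.0/15.99 = 12.51, so [stock] = 0.09707 x 12.51 = 1.21 M.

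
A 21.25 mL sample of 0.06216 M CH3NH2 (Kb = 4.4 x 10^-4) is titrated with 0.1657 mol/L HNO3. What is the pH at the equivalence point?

n(CH3NH2) = 0.06216 x 0.02125 = 0.001321 mol; V(HNO3) at equivalence = 0.001321/0.1657 = 0.007972 L.
At equivalence the base is fully converted to CH3NH3+; total volume = 0.02922 L, so [CH3NH3+] = 0.001321/0.02922 = 0.04520 M.
Ka(CH3NH3+) = Kw/Kb = 1.0e-14 / 4.4 x 10^-4 = 2.27e-11.
[H^+] = sqrt(Ka x [CH3NH3+]) = sqrt(2.27e-11 x 0.04520) = 1.01e-6 M.
pH = -log(1.01e-6) = 5.99.

5.99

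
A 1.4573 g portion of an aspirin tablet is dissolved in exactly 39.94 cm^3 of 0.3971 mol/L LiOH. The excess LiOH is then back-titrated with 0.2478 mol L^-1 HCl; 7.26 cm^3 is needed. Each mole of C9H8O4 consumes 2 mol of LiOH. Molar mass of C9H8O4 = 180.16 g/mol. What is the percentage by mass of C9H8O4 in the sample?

86.9%

Total n(LiOH) added = 0.3971 x 0.03994 = 0.01586 mol.
n(HCl) used = 0.2478 x 0.007260 = 0.001799 mol, which equals the excess n(LiOH).
So n(LiOH) consumed by the sample = 0.01586 - 0.001799 = 0.01406 mol.
n(C9H8O4) = 0.01406 / 2 = 0.007031 mol.
mass C9H8O4 = 0.007031 x 180.16 = 1.267 g, so %C9H8O4 = 1.267/1.4573 x 100 = 86.9%.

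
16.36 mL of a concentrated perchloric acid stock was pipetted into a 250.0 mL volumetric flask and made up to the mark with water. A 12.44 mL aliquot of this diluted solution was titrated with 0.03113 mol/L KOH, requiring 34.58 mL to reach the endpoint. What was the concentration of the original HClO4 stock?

1.32 M

n(KOH) = 0.03113 x 0.03458 = 0.001076 mol.
n(HClO4) in the aliquot = 0.001076 mol.
[diluted HClO4] = 0.001076 / 0.01244 = 0.08653 M.
Dilution factor = 250.0/16.36 = 15.28, so [stock] = 0.08653 x 15.28 = 1.32 M.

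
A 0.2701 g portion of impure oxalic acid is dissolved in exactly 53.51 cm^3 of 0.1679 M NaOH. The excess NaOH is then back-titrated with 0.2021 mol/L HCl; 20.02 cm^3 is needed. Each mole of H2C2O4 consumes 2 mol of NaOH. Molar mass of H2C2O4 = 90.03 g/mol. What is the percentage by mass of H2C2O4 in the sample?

82.3%

Total n(NaOH) added = 0.1679 x 0.05351 = 0.008984 mol.
n(HCl) used = 0.2021 x 0.02002 = 0.004046 mol, which equals the excess n(NaOH).
So n(NaOH) consumed by the sample = 0.008984 - 0.004046 = 0.004938 mol.
n(H2C2O4) = 0.004938 / 2 = 0.002469 mol.
mass H2C2O4 = 0.002469 x 90.03 = 0.2223 g, so %H2C2O4 = 0.2223/0.2701 x 100 = 82.3%.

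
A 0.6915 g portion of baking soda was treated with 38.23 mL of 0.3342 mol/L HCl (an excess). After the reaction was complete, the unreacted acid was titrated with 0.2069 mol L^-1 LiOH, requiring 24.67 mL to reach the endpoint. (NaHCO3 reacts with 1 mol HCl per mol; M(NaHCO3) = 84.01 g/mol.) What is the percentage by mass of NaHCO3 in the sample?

Total n(HCl) added = 0.3342 x 0.03823 = 0.01278 mol.
n(LiOH) used = 0.2069 x 0.02467 = 0.005104 mol, which equals the excess n(HCl).
So n(HCl) consumed by the sample = 0.01278 - 0.005104 = 0.007672 mol.
n(NaHCO3) = 0.007672 / 1 = 0.007672 mol.
mass NaHCO3 = 0.007672 x 84.01 = 0.6445 g, so %NaHCO3 = 0.6445/0.6915 x 100 = 93.2%.

93.2%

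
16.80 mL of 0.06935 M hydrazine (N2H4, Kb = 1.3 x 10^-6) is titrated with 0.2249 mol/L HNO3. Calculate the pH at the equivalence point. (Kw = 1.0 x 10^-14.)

n(N2H4) = 0.06935 x 0.01680 = 0.001165 mol; V(HNO3) at equivalence = 0.001165/0.2249 = 0.005180 L.
At equivalence the base is fully converted to N2H5+; total volume = 0.02198 L, so [N2H5+] = 0.001165/0.02198 = 0.05301 M.
Ka(N2H5+) = Kw/Kb = 1.0e-14 / 1.3 x 10^-6 = 7.69e-9.
[H^+] = sqrt(Ka x [N2H5+]) = sqrt(7.69e-9 x 0.05301) = 2.02e-5 M.
pH = -log(2.02e-5) = 4.69.

4.69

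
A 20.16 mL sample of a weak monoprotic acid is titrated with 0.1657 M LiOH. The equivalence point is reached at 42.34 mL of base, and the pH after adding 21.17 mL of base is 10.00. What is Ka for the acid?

21.17 mL is half of the equivalence volume, so this is the half-equivalence point where [HA] = [A^-].
At half-equivalence pH = pKa, so pKa = 10.00.
Ka = 10^(-10.00) = 1.0 x 10^-10.

1.0 x 10^-10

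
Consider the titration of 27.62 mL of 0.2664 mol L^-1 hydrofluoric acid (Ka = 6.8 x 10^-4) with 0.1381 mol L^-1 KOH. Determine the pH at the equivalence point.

8.06

n(HF) = 0.2664 x 0.02762 = 0.007358 mol; V(KOH) at equivalence = 0.007358/0.1381 = 0.05328 L.
At equivalence all the acid is converted to F-; total volume = 0.02762 + 0.05328 = 0.08090 L, so [F-] = 0.007358/0.08090 = 0.09095 M.
Kb = Kw/Ka = 1.0e-14 / 6.8 x 10^-4 = 1.47e-11.
[OH^-] = sqrt(Kb x [F-]) = sqrt(1.47e-11 x 0.09095) = 1.16e-6 M.
pOH = 5.94, so pH = 14.00 - 5.94 = 8.06.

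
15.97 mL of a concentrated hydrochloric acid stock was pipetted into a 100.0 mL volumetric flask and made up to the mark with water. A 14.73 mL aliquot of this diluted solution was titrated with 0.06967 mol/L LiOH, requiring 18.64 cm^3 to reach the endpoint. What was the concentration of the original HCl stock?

n(LiOH) = 0.06967 x 0.01864 = 0.001299 mol.
n(HCl) in the aliquot = 0.001299 mol.
[diluted HCl] = 0.001299 / 0.01473 = 0.08816 M.
Dilution factor = 100.0/15.97 = 6.262, so [stock] = 0.08816 x 6.262 = 0.552 M.

0.552 M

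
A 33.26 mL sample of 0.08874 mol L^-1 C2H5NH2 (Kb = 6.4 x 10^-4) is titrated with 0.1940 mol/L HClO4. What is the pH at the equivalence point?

6.01

n(C2H5NH2) = 0.08874 x 0.03326 = 0.002951 mol; V(HClO4) at equivalence = 0.002951/0.1940 = 0.01521 L.
At equivalence the base is fully converted to C2H5NH3+; total volume = 0.04847 L, so [C2H5NH3+] = 0.002951/0.04847 = 0.06089 M.
Ka(C2H5NH3+) = Kw/Kb = 1.0e-14 / 6.4 x 10^-4 = 1.56e-11.
[H^+] = sqrt(Ka x [C2H5NH3+]) = sqrt(1.56e-11 x 0.06089) = 9.75e-7 M.
pH = -log(9.75e-7) = 6.01.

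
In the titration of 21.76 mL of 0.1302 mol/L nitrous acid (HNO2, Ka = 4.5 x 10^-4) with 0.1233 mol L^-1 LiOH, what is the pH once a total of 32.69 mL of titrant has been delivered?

12.34

n(acid) = 0.1302 x 0.02176 = 0.002833 mol; n(LiOH) added = 0.1233 x 0.03269 = 0.004031 mol.
Base is in excess by 0.004031 - 0.002833 = 0.001198 mol in a total volume of 0.05445 L.
[OH^-] = 0.001198/0.05445 = 0.02199 M, so pOH = 1.66 and pH = 14.00 - 1.66 = 12.34.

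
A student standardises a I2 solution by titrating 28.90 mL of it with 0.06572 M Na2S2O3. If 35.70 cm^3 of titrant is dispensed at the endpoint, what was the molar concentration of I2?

n(Na2S2O3) = 0.06572 x 0.03570 = 0.002346 mol.
From the balanced equation, 2 mol Na2S2O3 reacts with 1 mol I2, so n(I2) = 0.002346 x 1/2 = 0.001173 mol.
[I2] = 0.001173 / 0.02890 L = 0.0406 M.

0.0406 M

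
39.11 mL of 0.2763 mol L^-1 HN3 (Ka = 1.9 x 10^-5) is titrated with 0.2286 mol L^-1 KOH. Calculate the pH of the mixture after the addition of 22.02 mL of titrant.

Initial n(HN3) = 0.2763 x 0.03911 = 0.01081 mol.
n(KOH) added = 0.2286 x 0.02202 = 0.005034 mol, converting that many moles of HN3 to N3-.
Remaining n(HN3) = 0.005772 mol; n(N3-) = 0.005034 mol.
By Henderson-Hasselbalch, pH = pKa + log([A^-]/[HA]) = 4.72 + log(0.005034/0.005772) = 4.72 + (-0.06) = 4.66.

4.66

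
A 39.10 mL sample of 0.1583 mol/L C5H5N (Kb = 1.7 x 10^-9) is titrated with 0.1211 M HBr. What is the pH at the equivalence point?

n(C5H5N) = 0.1583 x 0.03910 = 0.006190 mol; V(HBr) at equivalence = 0.006190/0.1211 = 0.05111 L.
At equivalence the base is fully converted to C5H5NH+; total volume = 0.09021 L, so [C5H5NH+] = 0.006190/0.09021 = 0.06861 M.
Ka(C5H5NH+) = Kw/Kb = 1.0e-14 / 1.7 x 10^-9 = 5.88e-6.
[H^+] = sqrt(Ka x [C5H5NH+]) = sqrt(5.88e-6 x 0.06861) = 0.000635 M.
pH = -log(0.000635) = 3.20.

3.20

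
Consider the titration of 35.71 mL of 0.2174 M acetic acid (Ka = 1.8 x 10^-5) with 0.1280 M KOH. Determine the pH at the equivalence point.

n(CH3COOH) = 0.2174 x 0.03571 = 0.007763 mol; V(KOH) at equivalence = 0.007763/0.1280 = 0.06065 L.
At equivalence all the acid is converted to CH3COO-; total volume = 0.03571 + 0.06065 = 0.09636 L, so [CH3COO-] = 0.007763/0.09636 = 0.08057 M.
Kb = Kw/Ka = 1.0e-14 / 1.8 x 10^-5 = 5.56e-10.
[OH^-] = sqrt(Kb x [CH3COO-]) = sqrt(5.56e-10 x 0.08057) = 6.69e-6 M.
pOH = 5.17, so pH = 14.00 - 5.17 = 8.83.

8.83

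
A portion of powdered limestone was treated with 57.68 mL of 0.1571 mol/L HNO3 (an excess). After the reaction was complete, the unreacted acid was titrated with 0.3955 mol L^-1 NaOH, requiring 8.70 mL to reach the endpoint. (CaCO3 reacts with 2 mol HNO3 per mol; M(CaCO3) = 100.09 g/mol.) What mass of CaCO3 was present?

Total n(HNO3) added = 0.1571 x 0.05768 = 0.009062 mol.
n(NaOH) used = 0.3955 x 0.008700 = 0.003441 mol, which equals the excess n(HNO3).
So n(HNO3) consumed by the sample = 0.009062 - 0.003441 = 0.005621 mol.
n(CaCO3) = 0.005621 / 2 = 0.002810 mol.
mass = 0.002810 mol x 100.09 g/mol = 0.281 g.

0.281 g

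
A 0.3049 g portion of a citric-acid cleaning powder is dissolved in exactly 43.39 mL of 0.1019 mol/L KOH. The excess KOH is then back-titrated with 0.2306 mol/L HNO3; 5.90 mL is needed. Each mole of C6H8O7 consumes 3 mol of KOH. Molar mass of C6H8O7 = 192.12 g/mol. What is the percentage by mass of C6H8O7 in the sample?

64.3%

Total n(KOH) added = 0.1019 x 0.04339 = 0.004421 mol.
n(HNO3) used = 0.2306 x 0.005900 = 0.001361 mol, which equals the excess n(KOH).
So n(KOH) consumed by the sample = 0.004421 - 0.001361 = 0.003061 mol.
n(C6H8O7) = 0.003061 / 3 = 0.001020 mol.
mass C6H8O7 = 0.001020 x 192.12 = 0.1960 g, so %C6H8O7 = 0.1960/0.3049 x 100 = 64.3%.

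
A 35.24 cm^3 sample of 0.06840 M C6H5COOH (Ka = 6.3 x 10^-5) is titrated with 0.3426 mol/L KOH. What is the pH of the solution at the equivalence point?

n(C6H5COOH) = 0.06840 x 0.03524 = 0.002410 mol; V(KOH) at equivalence = 0.002410/0.3426 = 0.007036 L.
At equivalence all the acid is converted to C6H5COO-; total volume = 0.03524 + 0.007036 = 0.04228 L, so [C6H5COO-] = 0.002410/0.04228 = 0.05702 M.
Kb = Kw/Ka = 1.0e-14 / 6.3 x 10^-5 = 1.59e-10.
[OH^-] = sqrt(Kb x [C6H5COO-]) = sqrt(1.59e-10 x 0.05702) = 3.01e-6 M.
pOH = 5.52, so pH = 14.00 - 5.52 = 8.48.

8.48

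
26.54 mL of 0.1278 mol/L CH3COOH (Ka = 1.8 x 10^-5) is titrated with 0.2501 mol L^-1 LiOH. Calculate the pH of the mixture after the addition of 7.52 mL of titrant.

4.84

Initial n(CH3COOH) = 0.1278 x 0.02654 = 0.003392 mol.
n(LiOH) added = 0.2501 x 0.007520 = 0.001881 mol, converting that many moles of CH3COOH to CH3COO-.
Remaining n(CH3COOH) = 0.001511 mol; n(CH3COO-) = 0.001881 mol.
By Henderson-Hasselbalch, pH = pKa + log([A^-]/[HA]) = 4.74 + log(0.001881/0.001511) = 4.74 + (+0.10) = 4.84.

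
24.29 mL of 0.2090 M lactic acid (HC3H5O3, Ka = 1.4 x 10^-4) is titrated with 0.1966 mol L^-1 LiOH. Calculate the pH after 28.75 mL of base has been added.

12.04

n(acid) = 0.2090 x 0.02429 = 0.005077 mol; n(LiOH) added = 0.1966 x 0.02875 = 0.005652 mol.
Base is in excess by 0.005652 - 0.005077 = 0.0005756 mol in a total volume of 0.05304 L.
[OH^-] = 0.0005756/0.05304 = 0.01085 M, so pOH = 1.96 and pH = 14.00 - 1.96 = 12.04.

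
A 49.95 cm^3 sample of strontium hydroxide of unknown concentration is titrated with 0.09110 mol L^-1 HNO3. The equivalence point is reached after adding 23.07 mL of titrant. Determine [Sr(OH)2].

n(HNO3) delivered = 0.09110 x 0.02307 = 0.002102 mol.
The reaction is 1 Sr(OH)2 + 2 HNO3, so n(Sr(OH)2) = 0.002102 x 1/2 = 0.001051 mol.
[Sr(OH)2] = 0.001051 mol / 0.04995 L = 0.0210 M.

0.0210 M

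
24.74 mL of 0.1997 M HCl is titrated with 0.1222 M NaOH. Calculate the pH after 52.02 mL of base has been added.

n(acid) = 0.1997 x 0.02474 = 0.004941 mol; n(NaOH) added = 0.1222 x 0.05202 = 0.006357 mol.
Base is in excess by 0.006357 - 0.004941 = 0.001416 mol in a total volume of 0.07676 L.
[OH^-] = 0.001416/0.07676 = 0.01845 M, so pOH = 1.73 and pH = 14.00 - 1.73 = 12.27.

12.27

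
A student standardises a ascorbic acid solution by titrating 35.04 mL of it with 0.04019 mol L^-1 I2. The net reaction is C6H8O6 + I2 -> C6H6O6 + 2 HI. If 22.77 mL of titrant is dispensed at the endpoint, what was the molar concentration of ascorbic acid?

n(I2) = 0.04019 x 0.02277 = 0.0009151 mol.
From the balanced equation, 1 mol I2 reacts with 1 mol ascorbic acid, so n(ascorbic acid) = 0.0009151 x 1/1 = 0.0009151 mol.
[ascorbic acid] = 0.0009151 / 0.03504 L = 0.0261 M.

0.0261 M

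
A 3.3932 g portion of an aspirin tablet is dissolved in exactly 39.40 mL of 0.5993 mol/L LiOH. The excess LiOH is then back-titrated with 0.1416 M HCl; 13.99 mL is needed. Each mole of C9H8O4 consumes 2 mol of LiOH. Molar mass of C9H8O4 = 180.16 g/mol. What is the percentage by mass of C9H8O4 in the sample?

Total n(LiOH) added = 0.5993 x 0.03940 = 0.02361 mol.
n(HCl) used = 0.1416 x 0.01399 = 0.001981 mol, which equals the excess n(LiOH).
So n(LiOH) consumed by the sample = 0.02361 - 0.001981 = 0.02163 mol.
n(C9H8O4) = 0.02163 / 2 = 0.01082 mol.
mass C9H8O4 = 0.01082 x 180.16 = 1.949 g, so %C9H8O4 = 1.949/3.3932 x 100 = 57.4%.

57.4%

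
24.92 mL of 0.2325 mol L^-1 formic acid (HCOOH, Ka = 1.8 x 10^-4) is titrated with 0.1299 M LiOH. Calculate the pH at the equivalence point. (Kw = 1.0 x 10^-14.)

n(HCOOH) = 0.2325 x 0.02492 = 0.005794 mol; V(LiOH) at equivalence = 0.005794/0.1299 = 0.04460 L.
At equivalence all the acid is converted to HCOO-; total volume = 0.02492 + 0.04460 = 0.06952 L, so [HCOO-] = 0.005794/0.06952 = 0.08334 M.
Kb = Kw/Ka = 1.0e-14 / 1.8 x 10^-4 = 5.56e-11.
[OH^-] = sqrt(Kb x [HCOO-]) = sqrt(5.56e-11 x 0.08334) = 2.15e-6 M.
pOH = 5.67, so pH = 14.00 - 5.67 = 8.33.

8.33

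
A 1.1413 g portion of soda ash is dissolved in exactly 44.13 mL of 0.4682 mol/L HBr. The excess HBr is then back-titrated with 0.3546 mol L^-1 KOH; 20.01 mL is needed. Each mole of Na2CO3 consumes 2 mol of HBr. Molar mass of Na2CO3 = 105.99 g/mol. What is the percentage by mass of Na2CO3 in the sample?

63.0%

Total n(HBr) added = 0.4682 x 0.04413 = 0.02066 mol.
n(KOH) used = 0.3546 x 0.02001 = 0.007096 mol, which equals the excess n(HBr).
So n(HBr) consumed by the sample = 0.02066 - 0.007096 = 0.01357 mol.
n(Na2CO3) = 0.01357 / 2 = 0.006783 mol.
mass Na2CO3 = 0.006783 x 105.99 = 0.7189 g, so %Na2CO3 = 0.7189/1.1413 x 100 = 63.0%.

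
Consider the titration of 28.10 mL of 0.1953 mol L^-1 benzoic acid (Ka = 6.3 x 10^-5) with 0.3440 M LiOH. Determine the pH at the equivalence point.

8.65

n(C6H5COOH) = 0.1953 x 0.02810 = 0.005488 mol; V(LiOH) at equivalence = 0.005488/0.3440 = 0.01595 L.
At equivalence all the acid is converted to C6H5COO-; total volume = 0.02810 + 0.01595 = 0.04405 L, so [C6H5COO-] = 0.005488/0.04405 = 0.1246 M.
Kb = Kw/Ka = 1.0e-14 / 6.3 x 10^-5 = 1.59e-10.
[OH^-] = sqrt(Kb x [C6H5COO-]) = sqrt(1.59e-10 x 0.1246) = 4.45e-6 M.
pOH = 5.35, so pH = 14.00 - 5.35 = 8.65.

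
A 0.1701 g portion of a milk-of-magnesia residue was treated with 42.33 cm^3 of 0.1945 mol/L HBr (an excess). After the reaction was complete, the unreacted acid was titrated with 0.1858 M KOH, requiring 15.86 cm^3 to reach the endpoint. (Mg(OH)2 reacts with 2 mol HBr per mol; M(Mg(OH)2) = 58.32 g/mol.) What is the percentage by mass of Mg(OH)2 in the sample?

90.6%

Total n(HBr) added = 0.1945 x 0.04233 = 0.008233 mol.
n(KOH) used = 0.1858 x 0.01586 = 0.002947 mol, which equals the excess n(HBr).
So n(HBr) consumed by the sample = 0.008233 - 0.002947 = 0.005286 mol.
n(Mg(OH)2) = 0.005286 / 2 = 0.002643 mol.
mass Mg(OH)2 = 0.002643 x 58.32 = 0.1542 g, so %Mg(OH)2 = 0.1542/0.1701 x 100 = 90.6%.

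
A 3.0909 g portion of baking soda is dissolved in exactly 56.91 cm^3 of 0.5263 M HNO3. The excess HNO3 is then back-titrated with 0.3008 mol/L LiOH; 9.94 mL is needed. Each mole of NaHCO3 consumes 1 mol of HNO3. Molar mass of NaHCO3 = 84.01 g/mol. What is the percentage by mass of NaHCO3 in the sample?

Total n(HNO3) added = 0.5263 x 0.05691 = 0.02995 mol.
n(LiOH) used = 0.3008 x 0.009940 = 0.002990 mol, which equals the excess n(HNO3).
So n(HNO3) consumed by the sample = 0.02995 - 0.002990 = 0.02696 mol.
n(NaHCO3) = 0.02696 / 1 = 0.02696 mol.
mass NaHCO3 = 0.02696 x 84.01 = 2.265 g, so %NaHCO3 = 2.265/3.0909 x 100 = 73.3%.

73.3%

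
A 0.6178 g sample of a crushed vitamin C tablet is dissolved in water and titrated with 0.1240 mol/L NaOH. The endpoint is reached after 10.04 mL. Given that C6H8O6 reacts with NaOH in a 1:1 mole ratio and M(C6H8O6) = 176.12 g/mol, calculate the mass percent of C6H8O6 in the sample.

n(NaOH) = 0.1240 x 0.01004 = 0.001245 mol.
n(C6H8O6) = 0.001245 / 1 = 0.001245 mol.
mass of C6H8O6 = 0.001245 x 176.12 = 0.2193 g.
% purity = 0.2193 / 0.6178 x 100 = 35.5%.

35.5%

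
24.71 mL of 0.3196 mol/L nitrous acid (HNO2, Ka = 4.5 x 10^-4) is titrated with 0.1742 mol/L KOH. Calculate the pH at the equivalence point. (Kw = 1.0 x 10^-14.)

n(HNO2) = 0.3196 x 0.02471 = 0.007897 mol; V(KOH) at equivalence = 0.007897/0.1742 = 0.04533 L.
At equivalence all the acid is converted to NO2-; total volume = 0.02471 + 0.04533 = 0.07004 L, so [NO2-] = 0.007897/0.07004 = 0.1127 M.
Kb = Kw/Ka = 1.0e-14 / 4.5 x 10^-4 = 2.22e-11.
[OH^-] = sqrt(Kb x [NO2-]) = sqrt(2.22e-11 x 0.1127) = 1.58e-6 M.
pOH = 5.80, so pH = 14.00 - 5.80 = 8.20.

8.20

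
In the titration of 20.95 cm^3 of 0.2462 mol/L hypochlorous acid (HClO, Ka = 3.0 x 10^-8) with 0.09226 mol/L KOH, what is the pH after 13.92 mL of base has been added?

Initial n(HClO) = 0.2462 x 0.02095 = 0.005158 mol.
n(KOH) added = 0.09226 x 0.01392 = 0.001284 mol, converting that many moles of HClO to ClO-.
Remaining n(HClO) = 0.003874 mol; n(ClO-) = 0.001284 mol.
By Henderson-Hasselbalch, pH = pKa + log([A^-]/[HA]) = 7.52 + log(0.001284/0.003874) = 7.52 + (-0.48) = 7.04.

7.04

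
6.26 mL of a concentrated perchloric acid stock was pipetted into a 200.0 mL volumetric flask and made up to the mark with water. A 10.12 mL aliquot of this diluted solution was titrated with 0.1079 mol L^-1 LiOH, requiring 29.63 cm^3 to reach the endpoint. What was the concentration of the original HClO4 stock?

n(LiOH) = 0.1079 x 0.02963 = 0.003197 mol.
n(HClO4) in the aliquot = 0.003197 mol.
[diluted HClO4] = 0.003197 / 0.01012 = 0.3159 M.
Dilution factor = 200.0/6.260 = 31.95, so [stock] = 0.3159 x 31.95 = 10.1 M.

10.1 M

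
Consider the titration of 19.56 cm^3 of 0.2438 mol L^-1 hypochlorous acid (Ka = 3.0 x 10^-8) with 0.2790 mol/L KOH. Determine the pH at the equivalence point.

n(HClO) = 0.2438 x 0.01956 = 0.004769 mol; V(KOH) at equivalence = 0.004769/0.2790 = 0.01709 L.
At equivalence all the acid is converted to ClO-; total volume = 0.01956 + 0.01709 = 0.03665 L, so [ClO-] = 0.004769/0.03665 = 0.1301 M.
Kb = Kw/Ka = 1.0e-14 / 3.0 x 10^-8 = 3.33e-7.
[OH^-] = sqrt(Kb x [ClO-]) = sqrt(3.33e-7 x 0.1301) = 0.000208 M.
pOH = 3.68, so pH = 14.00 - 3.68 = 10.32.

10.32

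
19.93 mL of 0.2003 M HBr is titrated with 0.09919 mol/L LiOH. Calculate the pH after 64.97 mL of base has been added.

n(acid) = 0.2003 x 0.01993 = 0.003992 mol; n(LiOH) added = 0.09919 x 0.06497 = 0.006444 mol.
Base is in excess by 0.006444 - 0.003992 = 0.002452 mol in a total volume of 0.08490 L.
[OH^-] = 0.002452/0.08490 = 0.02889 M, so pOH = 1.54 and pH = 14.00 - 1.54 = 12.46.

12.46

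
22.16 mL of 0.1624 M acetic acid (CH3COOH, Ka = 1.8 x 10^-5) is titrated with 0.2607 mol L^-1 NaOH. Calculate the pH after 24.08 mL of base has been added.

12.76

n(acid) = 0.1624 x 0.02216 = 0.003599 mol; n(NaOH) added = 0.2607 x 0.02408 = 0.006278 mol.
Base is in excess by 0.006278 - 0.003599 = 0.002679 mol in a total volume of 0.04624 L.
[OH^-] = 0.002679/0.04624 = 0.05793 M, so pOH = 1.24 and pH = 14.00 - 1.24 = 12.76.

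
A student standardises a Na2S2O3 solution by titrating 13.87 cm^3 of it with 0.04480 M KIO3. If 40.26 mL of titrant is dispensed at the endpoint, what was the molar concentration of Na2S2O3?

0.780 M

n(KIO3) = 0.04480 x 0.04026 = 0.001804 mol.
From the balanced equation, 1 mol KIO3 reacts with 6 mol Na2S2O3, so n(Na2S2O3) = 0.001804 x 6/1 = 0.01082 mol.
[Na2S2O3] = 0.01082 / 0.01387 L = 0.780 M.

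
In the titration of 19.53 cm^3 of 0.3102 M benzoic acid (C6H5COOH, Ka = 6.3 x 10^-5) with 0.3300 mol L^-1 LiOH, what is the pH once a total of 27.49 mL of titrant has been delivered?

n(acid) = 0.3102 x 0.01953 = 0.006058 mol; n(LiOH) added = 0.3300 x 0.02749 = 0.009072 mol.
Base is in excess by 0.009072 - 0.006058 = 0.003013 mol in a total volume of 0.04702 L.
[OH^-] = 0.003013/0.04702 = 0.06409 M, so pOH = 1.19 and pH = 14.00 - 1.19 = 12.81.

12.81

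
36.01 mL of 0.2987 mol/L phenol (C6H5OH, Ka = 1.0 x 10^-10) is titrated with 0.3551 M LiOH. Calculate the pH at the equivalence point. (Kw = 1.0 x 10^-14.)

11.61

n(C6H5OH) = 0.2987 x 0.03601 = 0.01076 mol; V(LiOH) at equivalence = 0.01076/0.3551 = 0.03029 L.
At equivalence all the acid is converted to C6H5O-; total volume = 0.03601 + 0.03029 = 0.06630 L, so [C6H5O-] = 0.01076/0.06630 = 0.1622 M.
Kb = Kw/Ka = 1.0e-14 / 1.0 x 10^-10 = 0.000100.
[OH^-] = sqrt(Kb x [C6H5O-]) = sqrt(0.000100 x 0.1622) = 0.00403 M.
pOH = 2.39, so pH = 14.00 - 2.39 = 11.61.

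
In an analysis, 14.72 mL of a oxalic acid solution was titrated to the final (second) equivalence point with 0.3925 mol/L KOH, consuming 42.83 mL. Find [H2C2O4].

0.571 M

n(KOH) = 0.3925 x 0.04283 = 0.01681 mol.
At the final (second) equivalence point, 2 mol OH^- react per mol H2C2O4, so n(H2C2O4) = 0.01681 / 2 = 0.008405 mol.
[H2C2O4] = 0.008405 / 0.01472 L = 0.571 M.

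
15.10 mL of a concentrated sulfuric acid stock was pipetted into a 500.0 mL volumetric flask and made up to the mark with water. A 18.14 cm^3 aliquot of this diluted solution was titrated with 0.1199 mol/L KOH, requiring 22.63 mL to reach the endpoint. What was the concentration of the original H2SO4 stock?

n(KOH) = 0.1199 x 0.02263 = 0.002713 mol.
n(H2SO4) in the aliquot = 0.002713 x 1/2 = 0.001357 mol.
[diluted H2SO4] = 0.001357 / 0.01814 = 0.07479 M.
Dilution factor = 500.0/15.10 = 33.11, so [stock] = 0.07479 x 33.11 = 2.48 M.

2.48 M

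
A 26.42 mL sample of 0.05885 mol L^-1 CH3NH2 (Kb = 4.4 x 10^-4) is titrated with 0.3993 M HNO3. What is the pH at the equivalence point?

n(CH3NH2) = 0.05885 x 0.02642 = 0.001555 mol; V(HNO3) at equivalence = 0.001555/0.3993 = 0.003894 L.
At equivalence the base is fully converted to CH3NH3+; total volume = 0.03031 L, so [CH3NH3+] = 0.001555/0.03031 = 0.05129 M.
Ka(CH3NH3+) = Kw/Kb = 1.0e-14 / 4.4 x 10^-4 = 2.27e-11.
[H^+] = sqrt(Ka x [CH3NH3+]) = sqrt(2.27e-11 x 0.05129) = 1.08e-6 M.
pH = -log(1.08e-6) = 5.97.

5.97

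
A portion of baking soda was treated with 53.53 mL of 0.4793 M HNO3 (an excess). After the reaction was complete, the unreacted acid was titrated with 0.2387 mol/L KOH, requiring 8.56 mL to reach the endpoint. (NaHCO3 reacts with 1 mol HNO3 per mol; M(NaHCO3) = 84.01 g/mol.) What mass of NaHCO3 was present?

1.98 g

Total n(HNO3) added = 0.4793 x 0.05353 = 0.02566 mol.
n(KOH) used = 0.2387 x 0.008560 = 0.002043 mol, which equals the excess n(HNO3).
So n(HNO3) consumed by the sample = 0.02566 - 0.002043 = 0.02361 mol.
n(NaHCO3) = 0.02361 / 1 = 0.02361 mol.
mass = 0.02361 mol x 84.01 g/mol = 1.98 g.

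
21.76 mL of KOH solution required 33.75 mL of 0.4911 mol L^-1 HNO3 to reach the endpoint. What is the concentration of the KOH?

n(HNO3) delivered = 0.4911 x 0.03375 = 0.01657 mol.
For a 1:1 reaction, n(KOH) = 0.01657 mol.
[KOH] = 0.01657 mol / 0.02176 L = 0.762 M.

0.762 M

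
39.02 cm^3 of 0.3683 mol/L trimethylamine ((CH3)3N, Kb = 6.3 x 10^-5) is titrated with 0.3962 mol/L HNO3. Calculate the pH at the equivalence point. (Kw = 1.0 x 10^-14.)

5.26

n((CH3)3N) = 0.3683 x 0.03902 = 0.01437 mol; V(HNO3) at equivalence = 0.01437/0.3962 = 0.03627 L.
At equivalence the base is fully converted to (CH3)3NH+; total volume = 0.07529 L, so [(CH3)3NH+] = 0.01437/0.07529 = 0.1909 M.
Ka((CH3)3NH+) = Kw/Kb = 1.0e-14 / 6.3 x 10^-5 = 1.59e-10.
[H^+] = sqrt(Ka x [(CH3)3NH+]) = sqrt(1.59e-10 x 0.1909) = 5.50e-6 M.
pH = -log(5.50e-6) = 5.26.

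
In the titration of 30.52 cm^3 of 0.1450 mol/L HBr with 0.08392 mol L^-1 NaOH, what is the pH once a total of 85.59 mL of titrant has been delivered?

12.38

n(acid) = 0.1450 x 0.03052 = 0.004425 mol; n(NaOH) added = 0.08392 x 0.08559 = 0.007183 mol.
Base is in excess by 0.007183 - 0.004425 = 0.002757 mol in a total volume of 0.1161 L.
[OH^-] = 0.002757/0.1161 = 0.02375 M, so pOH = 1.62 and pH = 14.00 - 1.62 = 12.38.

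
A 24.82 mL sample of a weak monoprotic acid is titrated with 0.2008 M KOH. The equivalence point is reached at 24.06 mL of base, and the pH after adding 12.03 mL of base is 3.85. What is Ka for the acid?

12.03 mL is half of the equivalence volume, so this is the half-equivalence point where [HA] = [A^-].
At half-equivalence pH = pKa, so pKa = 3.85.
Ka = 10^(-3.85) = 1.4 x 10^-4.

1.4 x 10^-4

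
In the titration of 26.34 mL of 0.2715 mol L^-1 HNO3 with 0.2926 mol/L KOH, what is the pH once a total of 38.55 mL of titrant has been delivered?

n(acid) = 0.2715 x 0.02634 = 0.007151 mol; n(KOH) added = 0.2926 x 0.03855 = 0.01128 mol.
Base is in excess by 0.01128 - 0.007151 = 0.004128 mol in a total volume of 0.06489 L.
[OH^-] = 0.004128/0.06489 = 0.06362 M, so pOH = 1.20 and pH = 14.00 - 1.20 = 12.80.

12.80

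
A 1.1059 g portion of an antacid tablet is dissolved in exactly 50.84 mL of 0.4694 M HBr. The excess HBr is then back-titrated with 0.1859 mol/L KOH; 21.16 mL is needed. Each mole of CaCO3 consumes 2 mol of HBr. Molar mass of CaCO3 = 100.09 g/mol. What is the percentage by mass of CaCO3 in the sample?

90.2%

Total n(HBr) added = 0.4694 x 0.05084 = 0.02386 mol.
n(KOH) used = 0.1859 x 0.02116 = 0.003934 mol, which equals the excess n(HBr).
So n(HBr) consumed by the sample = 0.02386 - 0.003934 = 0.01993 mol.
n(CaCO3) = 0.01993 / 2 = 0.009965 mol.
mass CaCO3 = 0.009965 x 100.09 = 0.9974 g, so %CaCO3 = 0.9974/1.1059 x 100 = 90.2%.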